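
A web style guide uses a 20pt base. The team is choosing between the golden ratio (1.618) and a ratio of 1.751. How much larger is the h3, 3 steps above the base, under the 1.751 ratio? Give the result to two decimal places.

Golden ratio: 20.0 × 1.618³ = 84.7160pt
At 1.751: 20.0 × 1.751³ = 107.3714pt
Difference: 107.3714 − 84.7160 = 22.6554pt

22.66pt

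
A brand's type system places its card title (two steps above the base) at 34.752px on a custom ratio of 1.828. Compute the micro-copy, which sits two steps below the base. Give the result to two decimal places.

The gap is -2 − (2) = -4 steps, so the factor is 1.828^-4.
34.752 ÷ 1.828⁴ = 34.752 ÷ 11.16618 ≈ 3.112

3.11px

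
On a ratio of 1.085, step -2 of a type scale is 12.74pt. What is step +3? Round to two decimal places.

19.16pt

The gap is 3 − (-2) = 5 steps, so the factor is 1.085^5.
12.74 × 1.085⁵ = 12.74 × 1.50366 ≈ 19.157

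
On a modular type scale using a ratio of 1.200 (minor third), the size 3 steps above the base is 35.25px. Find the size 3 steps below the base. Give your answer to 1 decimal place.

11.8px

Moving from step +3 to step -3 is 6 steps down, so divide by r⁶.
35.25 ÷ 1.200⁶ = 35.25 ÷ 2.98598 ≈ 11.805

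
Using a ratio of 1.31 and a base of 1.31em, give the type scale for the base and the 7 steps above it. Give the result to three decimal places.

Step 0: 1.31em
Step 1: 1.31 × 1.31 = 1.716
Step 2: 1.31 × 1.31² = 2.248
Step 3: 1.31 × 1.31³ = 2.945
Step 4: 1.31 × 1.31⁴ = 3.858
Step 5: 1.31 × 1.31⁵ = 5.054
Step 6: 1.31 × 1.31⁶ = 6.621
Step 7: 1.31 × 1.31⁷ = 8.673

1.310em, 1.716em, 2.248em, 2.945em, 3.858em, 5.054em, 6.621em, 8.673em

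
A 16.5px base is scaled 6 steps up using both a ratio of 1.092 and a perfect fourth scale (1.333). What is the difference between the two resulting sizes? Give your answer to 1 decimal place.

At 1.092: 16.5 × 1.092⁶ = 27.978px
Perfect fourth: 16.5 × 1.333⁶ = 92.569px
Difference: 92.569 − 27.978 = 64.591px

64.6px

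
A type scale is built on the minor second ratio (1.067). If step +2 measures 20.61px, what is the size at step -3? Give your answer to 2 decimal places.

14.90px

Moving from step +2 to step -3 is 5 steps down, so divide by r⁵.
20.61 ÷ 1.067⁵ = 20.61 ÷ 1.38300 ≈ 14.902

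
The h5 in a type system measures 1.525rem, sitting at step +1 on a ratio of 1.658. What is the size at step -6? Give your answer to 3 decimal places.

1.525 ÷ 1.658⁷ = 1.525 ÷ 34.44226 ≈ 0.044

0.044rem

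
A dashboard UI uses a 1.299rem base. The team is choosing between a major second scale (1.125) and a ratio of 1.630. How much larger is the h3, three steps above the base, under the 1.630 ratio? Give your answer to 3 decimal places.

3.776rem

Major second: 1.299 × 1.125³ = 1.84955rem
At 1.630: 1.299 × 1.630³ = 5.62564rem
Difference: 5.62564 − 1.84955 = 3.77609rem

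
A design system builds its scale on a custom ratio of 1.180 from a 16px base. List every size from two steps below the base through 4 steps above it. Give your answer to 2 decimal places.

Step -2: 16.0 ÷ 1.180² = 11.49
Step -1: 16.0 ÷ 1.180 = 13.56
Step 0: 16px
Step 1: 16.0 × 1.180 = 18.88
Step 2: 16.0 × 1.180² = 22.28
Step 3: 16.0 × 1.180³ = 26.29
Step 4: 16.0 × 1.180⁴ = 31.02

11.49px, 13.56px, 16.00px, 18.88px, 22.28px, 26.29px, 31.02px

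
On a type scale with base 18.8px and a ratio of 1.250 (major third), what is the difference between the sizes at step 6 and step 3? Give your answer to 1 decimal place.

35.0px

Step 3: 18.8 × 1.250³ = 36.719px
Step 6: 18.8 × 1.250⁶ = 71.716px
Difference: 71.716 − 36.719 = 34.997px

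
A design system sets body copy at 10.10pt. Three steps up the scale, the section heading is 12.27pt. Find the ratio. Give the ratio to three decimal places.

The ratio satisfies 10.10 × r³ = 12.27, so r = (12.27 / 10.10)^(1/3).
r = 1.2149^(1/3) ≈ 1.0670

1.067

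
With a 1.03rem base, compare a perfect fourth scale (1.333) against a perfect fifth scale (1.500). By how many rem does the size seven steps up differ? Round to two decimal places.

9.90rem

Perfect fourth: 1.03 × 1.333⁷ = 7.7028rem
Perfect fifth: 1.03 × 1.500⁷ = 17.5985rem
Difference: 17.5985 − 7.7028 = 9.8957rem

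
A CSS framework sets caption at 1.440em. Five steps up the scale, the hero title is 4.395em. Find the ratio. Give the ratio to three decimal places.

1.250

r⁵ = 4.395 / 1.440, so r = (4.395/1.440)^(1/5).
r = 3.0521^(1/5) ≈ 1.2500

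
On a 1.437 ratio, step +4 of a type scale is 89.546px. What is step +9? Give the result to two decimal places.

548.69px

Moving from step +4 to step +9 is 5 steps up, so multiply by r⁵.
89.546 × 1.437⁵ = 89.546 × 6.12751 ≈ 548.694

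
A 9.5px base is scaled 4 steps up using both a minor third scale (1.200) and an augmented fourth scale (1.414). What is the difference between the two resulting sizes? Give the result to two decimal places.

18.28px

Minor third: 9.5 × 1.200⁴ = 19.6992px
Augmented fourth: 9.5 × 1.414⁴ = 37.9771px
Difference: 37.9771 − 19.6992 = 18.2779px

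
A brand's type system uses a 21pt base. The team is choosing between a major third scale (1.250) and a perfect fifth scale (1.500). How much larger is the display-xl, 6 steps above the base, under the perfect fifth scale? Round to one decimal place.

159.1pt

Major third: 21.0 × 1.250⁶ = 80.109pt
Perfect fifth: 21.0 × 1.500⁶ = 239.203pt
Difference: 239.203 − 80.109 = 159.094pt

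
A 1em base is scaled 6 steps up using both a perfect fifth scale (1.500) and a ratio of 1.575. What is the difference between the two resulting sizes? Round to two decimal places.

3.87em

Perfect fifth: 1.0 × 1.500⁶ = 11.3906em
At 1.575: 1.0 × 1.575⁶ = 15.2645em
Difference: 15.2645 − 11.3906 = 3.8739em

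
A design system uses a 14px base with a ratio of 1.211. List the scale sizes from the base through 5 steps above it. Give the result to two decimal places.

14.00px, 16.95px, 20.53px, 24.86px, 30.11px, 36.46px

Step 0: 14px
Step 1: 14.0 × 1.211 = 16.95
Step 2: 14.0 × 1.211² = 20.53
Step 3: 14.0 × 1.211³ = 24.86
Step 4: 14.0 × 1.211⁴ = 30.11
Step 5: 14.0 × 1.211⁵ = 36.46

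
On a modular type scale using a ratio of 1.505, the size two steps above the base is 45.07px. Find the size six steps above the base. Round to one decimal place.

231.2px

The gap is 6 − (2) = 4 steps, so the factor is 1.505^4.
45.07 × 1.505⁴ = 45.07 × 5.13034 ≈ 231.224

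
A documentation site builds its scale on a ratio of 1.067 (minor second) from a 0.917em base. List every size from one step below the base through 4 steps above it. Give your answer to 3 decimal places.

0.859em, 0.917em, 0.978em, 1.044em, 1.114em, 1.189em

Step -1: 0.917 ÷ 1.067 = 0.859
Step 0: 0.917em
Step 1: 0.917 × 1.067 = 0.978
Step 2: 0.917 × 1.067² = 1.044
Step 3: 0.917 × 1.067³ = 1.114
Step 4: 0.917 × 1.067⁴ = 1.189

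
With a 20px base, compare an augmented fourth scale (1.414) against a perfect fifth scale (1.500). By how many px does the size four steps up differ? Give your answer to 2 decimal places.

21.30px

Augmented fourth: 20.0 × 1.414⁴ = 79.9517px
Perfect fifth: 20.0 × 1.500⁴ = 101.2500px
Difference: 101.2500 − 79.9517 = 21.2983px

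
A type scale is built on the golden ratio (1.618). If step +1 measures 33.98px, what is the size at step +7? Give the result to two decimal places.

609.67px

33.98 × 1.618⁶ = 33.98 × 17.94201 ≈ 609.670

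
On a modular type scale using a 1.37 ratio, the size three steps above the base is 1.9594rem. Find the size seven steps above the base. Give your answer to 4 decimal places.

1.9594 × 1.37⁴ = 1.9594 × 3.52275 ≈ 6.9025

6.9025rem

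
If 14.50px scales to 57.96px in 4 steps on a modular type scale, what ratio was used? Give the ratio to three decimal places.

The ratio satisfies 14.50 × r⁴ = 57.96, so r = (57.96 / 14.50)^(1/4).
r = 3.9972^(1/4) ≈ 1.4140

1.414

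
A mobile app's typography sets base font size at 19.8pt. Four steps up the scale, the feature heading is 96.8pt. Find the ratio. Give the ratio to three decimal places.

r⁴ = 96.8 / 19.8, so r = (96.8/19.8)^(1/4).
r = 4.8889^(1/4) ≈ 1.4870

1.487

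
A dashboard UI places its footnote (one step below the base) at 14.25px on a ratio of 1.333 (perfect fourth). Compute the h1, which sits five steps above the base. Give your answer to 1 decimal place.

79.9px

The gap is 5 − (-1) = 6 steps, so the factor is 1.333^6.
14.25 × 1.333⁶ = 14.25 × 5.61023 ≈ 79.946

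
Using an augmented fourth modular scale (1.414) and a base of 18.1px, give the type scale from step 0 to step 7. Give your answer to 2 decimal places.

18.10px, 25.59px, 36.19px, 51.17px, 72.36px, 102.31px, 144.67px, 204.56px

Step 0: 18.1px
Step 1: 18.1 × 1.414 = 25.59
Step 2: 18.1 × 1.414² = 36.19
Step 3: 18.1 × 1.414³ = 51.17
Step 4: 18.1 × 1.414⁴ = 72.36
Step 5: 18.1 × 1.414⁵ = 102.31
Step 6: 18.1 × 1.414⁶ = 144.67
Step 7: 18.1 × 1.414⁷ = 204.56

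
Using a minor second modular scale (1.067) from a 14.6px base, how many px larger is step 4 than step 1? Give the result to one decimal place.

Step 1: 14.6 × 1.067 = 15.578px
Step 4: 14.6 × 1.067⁴ = 18.924px
Difference: 18.924 − 15.578 = 3.346px

3.3px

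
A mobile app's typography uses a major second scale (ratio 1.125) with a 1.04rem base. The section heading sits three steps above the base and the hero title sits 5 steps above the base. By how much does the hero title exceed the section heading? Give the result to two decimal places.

0.39rem

Step 3: 1.04 × 1.125³ = 1.4808rem
Step 5: 1.04 × 1.125⁵ = 1.8741rem
Difference: 1.8741 − 1.4808 = 0.3933rem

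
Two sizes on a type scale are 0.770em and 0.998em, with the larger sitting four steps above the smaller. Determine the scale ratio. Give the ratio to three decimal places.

The ratio satisfies 0.770 × r⁴ = 0.998, so r = (0.998 / 0.770)^(1/4).
r = 1.2961^(1/4) ≈ 1.0670

1.067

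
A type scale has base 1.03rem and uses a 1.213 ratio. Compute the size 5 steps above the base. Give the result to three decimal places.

2.705rem

Every step multiplies by the scale ratio.
1.03 × 1.213⁵ = 1.03 × 2.62606 ≈ 2.705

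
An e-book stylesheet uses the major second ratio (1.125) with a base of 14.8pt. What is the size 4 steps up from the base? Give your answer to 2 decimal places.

Each step on a modular scale multiplies by the ratio, so the size n steps from the base is base × ratioⁿ.
14.8 × 1.125⁴ = 14.8 × 1.60181 ≈ 23.71

23.71pt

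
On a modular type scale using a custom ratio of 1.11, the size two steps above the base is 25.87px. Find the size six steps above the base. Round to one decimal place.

39.3px

25.87 × 1.11⁴ = 25.87 × 1.51807 ≈ 39.272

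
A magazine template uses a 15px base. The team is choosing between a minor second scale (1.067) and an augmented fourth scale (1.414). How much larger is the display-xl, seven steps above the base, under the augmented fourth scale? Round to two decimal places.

Minor second: 15.0 × 1.067⁷ = 23.6179px
Augmented fourth: 15.0 × 1.414⁷ = 169.5263px
Difference: 169.5263 − 23.6179 = 145.9084px

145.91px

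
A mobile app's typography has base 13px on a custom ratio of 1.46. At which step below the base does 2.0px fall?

5

1.46ⁿ = 13 / 2.0 = 6.5000
n = ln(6.5000) / ln(1.46) = 1.8718 / 0.3784 ≈ 4.95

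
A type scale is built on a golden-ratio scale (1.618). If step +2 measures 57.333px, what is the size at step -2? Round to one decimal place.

57.333 ÷ 1.618⁴ = 57.333 ÷ 6.85353 ≈ 8.365

8.4px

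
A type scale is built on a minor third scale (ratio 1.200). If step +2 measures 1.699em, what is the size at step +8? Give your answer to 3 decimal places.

5.073em

Moving from step +2 to step +8 is 6 steps up, so multiply by r⁶.
1.699 × 1.200⁶ = 1.699 × 2.98598 ≈ 5.073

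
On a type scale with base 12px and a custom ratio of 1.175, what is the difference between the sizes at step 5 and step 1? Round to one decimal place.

Step 1: 12.0 × 1.175 = 14.100px
Step 5: 12.0 × 1.175⁵ = 26.876px
Difference: 26.876 − 14.100 = 12.776px

12.8px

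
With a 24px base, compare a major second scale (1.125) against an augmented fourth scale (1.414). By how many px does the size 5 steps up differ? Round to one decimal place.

92.4px

Major second: 24.0 × 1.125⁵ = 43.249px
Augmented fourth: 24.0 × 1.414⁵ = 135.662px
Difference: 135.662 − 43.249 = 92.413px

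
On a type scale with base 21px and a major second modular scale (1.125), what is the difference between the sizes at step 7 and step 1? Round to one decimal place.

24.3px

Step 1: 21.0 × 1.125 = 23.625px
Step 7: 21.0 × 1.125⁷ = 47.895px
Difference: 47.895 − 23.625 = 24.270px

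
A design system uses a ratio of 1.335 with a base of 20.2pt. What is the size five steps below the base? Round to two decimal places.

20.2 ÷ 1.335⁵ = 20.2 ÷ 4.24040 ≈ 4.76

4.76pt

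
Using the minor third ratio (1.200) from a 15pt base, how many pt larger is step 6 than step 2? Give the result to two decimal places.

Step 2: 15.0 × 1.200² = 21.6000pt
Step 6: 15.0 × 1.200⁶ = 44.7898pt
Difference: 44.7898 − 21.6000 = 23.1898pt

23.19pt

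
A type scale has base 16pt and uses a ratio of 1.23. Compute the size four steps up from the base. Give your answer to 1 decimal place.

A modular type scale is a geometric sequence: sizeₙ = base × rⁿ.
16.0 × 1.23⁴ = 16.0 × 2.28887 ≈ 36.62

36.6pt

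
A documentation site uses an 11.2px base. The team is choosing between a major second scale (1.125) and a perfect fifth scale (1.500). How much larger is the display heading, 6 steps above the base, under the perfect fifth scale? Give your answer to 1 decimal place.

Major second: 11.2 × 1.125⁶ = 22.706px
Perfect fifth: 11.2 × 1.500⁶ = 127.575px
Difference: 127.575 − 22.706 = 104.869px

104.9px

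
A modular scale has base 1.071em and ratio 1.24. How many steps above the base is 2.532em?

1.24ⁿ = 2.532 / 1.071 = 2.3641
n = ln(2.3641) / ln(1.24) = 0.8604 / 0.2151 ≈ 4.00

4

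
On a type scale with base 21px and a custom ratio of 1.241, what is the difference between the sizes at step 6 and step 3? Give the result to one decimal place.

36.6px

Step 3: 21.0 × 1.241³ = 40.136px
Step 6: 21.0 × 1.241⁶ = 76.710px
Difference: 76.710 − 40.136 = 36.574px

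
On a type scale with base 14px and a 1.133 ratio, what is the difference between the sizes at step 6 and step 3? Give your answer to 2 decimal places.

9.25px

Step 3: 14.0 × 1.133³ = 20.3619px
Step 6: 14.0 × 1.133⁶ = 29.6147px
Difference: 29.6147 − 20.3619 = 9.2528px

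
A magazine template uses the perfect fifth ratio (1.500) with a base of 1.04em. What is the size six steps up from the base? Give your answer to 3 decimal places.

11.846em

Each step on a modular scale multiplies by the ratio, so the size n steps from the base is base × ratioⁿ.
1.04 × 1.500⁶ = 1.04 × 11.39062 ≈ 11.846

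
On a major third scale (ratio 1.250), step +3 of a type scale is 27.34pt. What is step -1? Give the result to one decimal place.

The gap is -1 − (3) = -4 steps, so the factor is 1.250^-4.
27.34 ÷ 1.250⁴ = 27.34 ÷ 2.44141 ≈ 11.198

11.2pt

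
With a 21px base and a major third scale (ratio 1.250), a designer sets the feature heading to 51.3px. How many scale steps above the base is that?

4

1.250ⁿ = 51.3 / 21 = 2.4429
n = ln(2.4429) / ln(1.250) = 0.8932 / 0.2231 ≈ 4.00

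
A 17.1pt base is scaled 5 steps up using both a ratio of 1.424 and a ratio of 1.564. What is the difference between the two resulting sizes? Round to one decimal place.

59.9pt

At 1.424: 17.1 × 1.424⁵ = 100.126pt
At 1.564: 17.1 × 1.564⁵ = 160.022pt
Difference: 160.022 − 100.126 = 59.896pt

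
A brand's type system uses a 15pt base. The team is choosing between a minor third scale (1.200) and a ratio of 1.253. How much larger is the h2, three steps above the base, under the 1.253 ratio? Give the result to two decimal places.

3.59pt

Minor third: 15.0 × 1.200³ = 25.9200pt
At 1.253: 15.0 × 1.253³ = 29.5083pt
Difference: 29.5083 − 25.9200 = 3.5883pt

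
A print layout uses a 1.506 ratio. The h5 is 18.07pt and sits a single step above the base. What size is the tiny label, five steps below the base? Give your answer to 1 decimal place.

18.07 ÷ 1.506⁶ = 18.07 ÷ 11.66675 ≈ 1.549

1.5pt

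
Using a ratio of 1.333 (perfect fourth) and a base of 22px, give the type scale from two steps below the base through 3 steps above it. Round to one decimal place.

Step -2: 22.0 ÷ 1.333² = 12.4
Step -1: 22.0 ÷ 1.333 = 16.5
Step 0: 22px
Step 1: 22.0 × 1.333 = 29.3
Step 2: 22.0 × 1.333² = 39.1
Step 3: 22.0 × 1.333³ = 52.1

12.4px, 16.5px, 22.0px, 29.3px, 39.1px, 52.1px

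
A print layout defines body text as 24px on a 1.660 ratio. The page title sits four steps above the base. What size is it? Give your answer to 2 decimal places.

24.0 × 1.660⁴ = 24.0 × 7.59333 ≈ 182.24

182.24px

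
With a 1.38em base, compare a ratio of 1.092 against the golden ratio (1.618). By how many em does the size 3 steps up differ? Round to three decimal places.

4.048em

At 1.092: 1.38 × 1.092³ = 1.79700em
Golden ratio: 1.38 × 1.618³ = 5.84541em
Difference: 5.84541 − 1.79700 = 4.04841em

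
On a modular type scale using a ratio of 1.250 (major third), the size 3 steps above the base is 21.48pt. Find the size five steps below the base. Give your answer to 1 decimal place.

3.6pt

The gap is -5 − (3) = -8 steps, so the factor is 1.250^-8.
21.48 ÷ 1.250⁸ = 21.48 ÷ 5.96046 ≈ 3.604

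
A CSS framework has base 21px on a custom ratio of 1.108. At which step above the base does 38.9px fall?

6

1.108ⁿ = 38.9 / 21 = 1.8524
n = ln(1.8524) / ln(1.108) = 0.6165 / 0.1026 ≈ 6.01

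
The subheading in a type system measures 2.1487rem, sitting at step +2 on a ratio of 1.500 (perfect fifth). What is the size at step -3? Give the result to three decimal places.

0.283rem

2.1487 ÷ 1.500⁵ = 2.1487 ÷ 7.59375 ≈ 0.283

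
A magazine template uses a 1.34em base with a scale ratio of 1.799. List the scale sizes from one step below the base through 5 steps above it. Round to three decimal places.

0.745em, 1.340em, 2.411em, 4.337em, 7.802em, 14.036em, 25.250em

Step -1: 1.34 ÷ 1.799 = 0.745
Step 0: 1.34em
Step 1: 1.34 × 1.799 = 2.411
Step 2: 1.34 × 1.799² = 4.337
Step 3: 1.34 × 1.799³ = 7.802
Step 4: 1.34 × 1.799⁴ = 14.036
Step 5: 1.34 × 1.799⁵ = 25.250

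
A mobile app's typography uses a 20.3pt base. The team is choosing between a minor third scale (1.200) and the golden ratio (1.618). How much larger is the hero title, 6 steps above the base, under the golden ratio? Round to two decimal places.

303.61pt

Minor third: 20.3 × 1.200⁶ = 60.6155pt
Golden ratio: 20.3 × 1.618⁶ = 364.2228pt
Difference: 364.2228 − 60.6155 = 303.6073pt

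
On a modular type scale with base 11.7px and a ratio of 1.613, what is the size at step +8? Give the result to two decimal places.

536.12px

Every step multiplies by the scale ratio.
11.7 × 1.613⁸ = 11.7 × 45.82209 ≈ 536.12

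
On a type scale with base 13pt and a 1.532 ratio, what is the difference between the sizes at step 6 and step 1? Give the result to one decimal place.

Step 1: 13.0 × 1.532 = 19.916pt
Step 6: 13.0 × 1.532⁶ = 168.072pt
Difference: 168.072 − 19.916 = 148.156pt

148.2pt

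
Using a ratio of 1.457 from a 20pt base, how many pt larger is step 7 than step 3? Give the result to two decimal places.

Step 3: 20.0 × 1.457³ = 61.8598pt
Step 7: 20.0 × 1.457⁷ = 278.7705pt
Difference: 278.7705 − 61.8598 = 216.9107pt

216.91pt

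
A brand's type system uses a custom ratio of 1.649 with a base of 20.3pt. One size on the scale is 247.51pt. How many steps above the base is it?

5

1.649ⁿ = 247.51 / 20.3 = 12.1926
n = ln(12.1926) / ln(1.649) = 2.5008 / 0.5002 ≈ 5.00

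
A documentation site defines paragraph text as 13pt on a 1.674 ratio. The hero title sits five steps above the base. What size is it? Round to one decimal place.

13.0 × 1.674⁵ = 13.0 × 13.14550 ≈ 170.89

170.9pt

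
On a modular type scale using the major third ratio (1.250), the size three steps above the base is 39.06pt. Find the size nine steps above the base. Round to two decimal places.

149.00pt

39.06 × 1.250⁶ = 39.06 × 3.81470 ≈ 149.002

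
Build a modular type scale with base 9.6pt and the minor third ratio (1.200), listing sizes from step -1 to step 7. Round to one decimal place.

Step -1: 9.6 ÷ 1.200 = 8.0
Step 0: 9.6pt
Step 1: 9.6 × 1.200 = 11.5
Step 2: 9.6 × 1.200² = 13.8
Step 3: 9.6 × 1.200³ = 16.6
Step 4: 9.6 × 1.200⁴ = 19.9
Step 5: 9.6 × 1.200⁵ = 23.9
Step 6: 9.6 × 1.200⁶ = 28.7
Step 7: 9.6 × 1.200⁷ = 34.4

8.0pt, 9.6pt, 11.5pt, 13.8pt, 16.6pt, 19.9pt, 23.9pt, 28.7pt, 34.4pt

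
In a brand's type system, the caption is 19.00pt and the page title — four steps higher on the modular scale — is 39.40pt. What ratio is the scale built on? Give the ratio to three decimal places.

1.200

r⁴ = 39.40 / 19.00, so r = (39.40/19.00)^(1/4).
r = 2.0737^(1/4) ≈ 1.2000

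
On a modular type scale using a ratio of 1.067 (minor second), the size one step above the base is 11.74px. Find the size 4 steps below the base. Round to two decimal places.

The gap is -4 − (1) = -5 steps, so the factor is 1.067^-5.
11.74 ÷ 1.067⁵ = 11.74 ÷ 1.38300 ≈ 8.489

8.49px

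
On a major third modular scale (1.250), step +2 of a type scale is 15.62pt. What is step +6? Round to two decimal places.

38.13pt

Moving from step +2 to step +6 is 4 steps up, so multiply by r⁴.
15.62 × 1.250⁴ = 15.62 × 2.44141 ≈ 38.135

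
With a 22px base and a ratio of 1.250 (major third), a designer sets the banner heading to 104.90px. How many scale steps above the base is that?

1.250ⁿ = 104.90 / 22 = 4.7682
n = ln(4.7682) / ln(1.250) = 1.5620 / 0.2231 ≈ 7.00

7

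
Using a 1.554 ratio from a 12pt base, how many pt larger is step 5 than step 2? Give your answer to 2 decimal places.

79.77pt

Step 2: 12.0 × 1.554² = 28.9790pt
Step 5: 12.0 × 1.554⁵ = 108.7518pt
Difference: 108.7518 − 28.9790 = 79.7728pt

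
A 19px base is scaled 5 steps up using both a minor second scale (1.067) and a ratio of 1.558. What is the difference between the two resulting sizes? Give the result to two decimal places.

148.14px

Minor second: 19.0 × 1.067⁵ = 26.2770px
At 1.558: 19.0 × 1.558⁵ = 174.4178px
Difference: 174.4178 − 26.2770 = 148.1408px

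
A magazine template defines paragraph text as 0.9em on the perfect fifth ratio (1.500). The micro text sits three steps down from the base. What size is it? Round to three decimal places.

0.267em

Each step on a modular scale multiplies by the ratio, so the size n steps from the base is base × ratioⁿ.
0.9 ÷ 1.500³ = 0.9 ÷ 3.37500 ≈ 0.267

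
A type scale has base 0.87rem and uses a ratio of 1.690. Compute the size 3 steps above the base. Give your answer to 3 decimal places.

Each step on a modular scale multiplies by the ratio, so the size n steps from the base is base × ratioⁿ.
0.87 × 1.690³ = 0.87 × 4.82681 ≈ 4.199

4.199rem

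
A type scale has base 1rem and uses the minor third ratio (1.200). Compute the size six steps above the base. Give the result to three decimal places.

2.986rem

Every step multiplies by the scale ratio.
1.0 × 1.200⁶ = 1.0 × 2.98598 ≈ 2.986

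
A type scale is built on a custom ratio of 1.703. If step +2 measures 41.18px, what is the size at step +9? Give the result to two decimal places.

1710.76px

41.18 × 1.703⁷ = 41.18 × 41.54345 ≈ 1710.759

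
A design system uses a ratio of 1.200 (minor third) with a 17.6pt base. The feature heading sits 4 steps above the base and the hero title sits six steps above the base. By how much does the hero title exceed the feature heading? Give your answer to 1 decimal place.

16.1pt

Step 4: 17.6 × 1.200⁴ = 36.495pt
Step 6: 17.6 × 1.200⁶ = 52.553pt
Difference: 52.553 − 36.495 = 16.058pt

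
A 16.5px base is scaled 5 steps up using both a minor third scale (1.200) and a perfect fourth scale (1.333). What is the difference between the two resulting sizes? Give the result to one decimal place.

28.4px

Minor third: 16.5 × 1.200⁵ = 41.057px
Perfect fourth: 16.5 × 1.333⁵ = 69.444px
Difference: 69.444 − 41.057 = 28.387px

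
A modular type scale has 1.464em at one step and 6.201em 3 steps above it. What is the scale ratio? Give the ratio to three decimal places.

The ratio satisfies 1.464 × r³ = 6.201, so r = (6.201 / 1.464)^(1/3).
r = 4.2357^(1/3) ≈ 1.6180

1.618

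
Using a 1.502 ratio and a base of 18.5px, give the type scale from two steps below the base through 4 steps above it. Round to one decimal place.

8.2px, 12.3px, 18.5px, 27.8px, 41.7px, 62.7px, 94.2px

Step -2: 18.5 ÷ 1.502² = 8.2
Step -1: 18.5 ÷ 1.502 = 12.3
Step 0: 18.5px
Step 1: 18.5 × 1.502 = 27.8
Step 2: 18.5 × 1.502² = 41.7
Step 3: 18.5 × 1.502³ = 62.7
Step 4: 18.5 × 1.502⁴ = 94.2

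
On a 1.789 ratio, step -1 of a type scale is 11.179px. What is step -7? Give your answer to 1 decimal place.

11.179 ÷ 1.789⁶ = 11.179 ÷ 32.78401 ≈ 0.341

0.3px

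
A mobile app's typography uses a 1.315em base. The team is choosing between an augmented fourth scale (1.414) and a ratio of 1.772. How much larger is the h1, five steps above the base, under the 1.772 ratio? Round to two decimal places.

15.54em

Augmented fourth: 1.315 × 1.414⁵ = 7.4331em
At 1.772: 1.315 × 1.772⁵ = 22.9744em
Difference: 22.9744 − 7.4331 = 15.5413em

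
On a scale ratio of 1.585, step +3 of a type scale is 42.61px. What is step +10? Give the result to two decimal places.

The gap is 10 − (3) = 7 steps, so the factor is 1.585^7.
42.61 × 1.585⁷ = 42.61 × 25.13072 ≈ 1070.820

1070.82px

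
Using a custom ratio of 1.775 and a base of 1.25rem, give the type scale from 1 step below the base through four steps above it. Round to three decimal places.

0.704rem, 1.250rem, 2.219rem, 3.938rem, 6.990rem, 12.408rem

Step -1: 1.25 ÷ 1.775 = 0.704
Step 0: 1.25rem
Step 1: 1.25 × 1.775 = 2.219
Step 2: 1.25 × 1.775² = 3.938
Step 3: 1.25 × 1.775³ = 6.990
Step 4: 1.25 × 1.775⁴ = 12.408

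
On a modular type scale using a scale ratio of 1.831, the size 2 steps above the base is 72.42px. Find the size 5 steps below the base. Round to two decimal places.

The gap is -5 − (2) = -7 steps, so the factor is 1.831^-7.
72.42 ÷ 1.831⁷ = 72.42 ÷ 68.99513 ≈ 1.050

1.05px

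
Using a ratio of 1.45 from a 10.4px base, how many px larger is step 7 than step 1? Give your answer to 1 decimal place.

125.1px

Step 1: 10.4 × 1.45 = 15.080px
Step 7: 10.4 × 1.45⁷ = 140.155px
Difference: 140.155 − 15.080 = 125.075px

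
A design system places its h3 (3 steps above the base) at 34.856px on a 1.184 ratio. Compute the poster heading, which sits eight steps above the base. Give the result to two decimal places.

81.10px

34.856 × 1.184⁵ = 34.856 × 2.32680 ≈ 81.103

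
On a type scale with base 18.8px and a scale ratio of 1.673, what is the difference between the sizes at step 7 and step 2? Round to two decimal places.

637.03px

Step 2: 18.8 × 1.673² = 52.6199px
Step 7: 18.8 × 1.673⁷ = 689.6511px
Difference: 689.6511 − 52.6199 = 637.0312px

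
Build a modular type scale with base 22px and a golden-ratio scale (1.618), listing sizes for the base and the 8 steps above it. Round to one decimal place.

Step 0: 22px
Step 1: 22.0 × 1.618 = 35.6
Step 2: 22.0 × 1.618² = 57.6
Step 3: 22.0 × 1.618³ = 93.2
Step 4: 22.0 × 1.618⁴ = 150.8
Step 5: 22.0 × 1.618⁵ = 244.0
Step 6: 22.0 × 1.618⁶ = 394.7
Step 7: 22.0 × 1.618⁷ = 638.7
Step 8: 22.0 × 1.618⁸ = 1033.4

22.0px, 35.6px, 57.6px, 93.2px, 150.8px, 244.0px, 394.7px, 638.7px, 1033.4px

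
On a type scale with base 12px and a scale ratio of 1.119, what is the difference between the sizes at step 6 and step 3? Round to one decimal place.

Step 3: 12.0 × 1.119³ = 16.814px
Step 6: 12.0 × 1.119⁶ = 23.559px
Difference: 23.559 − 16.814 = 6.745px

6.7px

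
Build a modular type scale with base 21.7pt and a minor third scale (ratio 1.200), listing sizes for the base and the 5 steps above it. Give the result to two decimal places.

Step 0: 21.7pt
Step 1: 21.7 × 1.200 = 26.04
Step 2: 21.7 × 1.200² = 31.25
Step 3: 21.7 × 1.200³ = 37.50
Step 4: 21.7 × 1.200⁴ = 45.00
Step 5: 21.7 × 1.200⁵ = 54.00

21.70pt, 26.04pt, 31.25pt, 37.50pt, 45.00pt, 54.00pt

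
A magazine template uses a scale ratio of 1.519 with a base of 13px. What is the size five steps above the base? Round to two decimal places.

13.0 × 1.519⁵ = 13.0 × 8.08703 ≈ 105.13

105.13px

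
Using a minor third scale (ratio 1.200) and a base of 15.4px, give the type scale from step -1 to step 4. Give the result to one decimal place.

12.8px, 15.4px, 18.5px, 22.2px, 26.6px, 31.9px

Step -1: 15.4 ÷ 1.200 = 12.8
Step 0: 15.4px
Step 1: 15.4 × 1.200 = 18.5
Step 2: 15.4 × 1.200² = 22.2
Step 3: 15.4 × 1.200³ = 26.6
Step 4: 15.4 × 1.200⁴ = 31.9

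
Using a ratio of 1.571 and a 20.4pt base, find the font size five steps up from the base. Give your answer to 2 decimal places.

195.21pt

A modular type scale is a geometric sequence: sizeₙ = base × rⁿ.
20.4 × 1.571⁵ = 20.4 × 9.56932 ≈ 195.21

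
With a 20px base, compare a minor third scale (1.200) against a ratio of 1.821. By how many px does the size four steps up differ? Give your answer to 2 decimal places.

178.45px

Minor third: 20.0 × 1.200⁴ = 41.4720px
At 1.821: 20.0 × 1.821⁴ = 219.9226px
Difference: 219.9226 − 41.4720 = 178.4506px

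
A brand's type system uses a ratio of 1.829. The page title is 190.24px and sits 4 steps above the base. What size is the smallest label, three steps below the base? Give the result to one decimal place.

2.8px

The gap is -3 − (4) = -7 steps, so the factor is 1.829^-7.
190.24 ÷ 1.829⁷ = 190.24 ÷ 68.46931 ≈ 2.778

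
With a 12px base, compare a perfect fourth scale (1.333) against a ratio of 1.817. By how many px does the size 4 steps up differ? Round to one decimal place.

92.9px

Perfect fourth: 12.0 × 1.333⁴ = 37.888px
At 1.817: 12.0 × 1.817⁴ = 130.798px
Difference: 130.798 − 37.888 = 92.910px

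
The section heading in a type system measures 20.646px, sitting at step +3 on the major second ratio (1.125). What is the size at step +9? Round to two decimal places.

41.86px

20.646 × 1.125⁶ = 20.646 × 2.02729 ≈ 41.855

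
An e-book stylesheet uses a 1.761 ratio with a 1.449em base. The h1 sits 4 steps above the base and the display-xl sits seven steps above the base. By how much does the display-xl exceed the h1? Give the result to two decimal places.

62.16em

Step 4: 1.449 × 1.761⁴ = 13.9350em
Step 7: 1.449 × 1.761⁷ = 76.0999em
Difference: 76.0999 − 13.9350 = 62.1649em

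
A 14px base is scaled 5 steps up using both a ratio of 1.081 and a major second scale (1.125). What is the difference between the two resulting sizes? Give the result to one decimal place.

4.6px

At 1.081: 14.0 × 1.081⁵ = 20.666px
Major second: 14.0 × 1.125⁵ = 25.228px
Difference: 25.228 − 20.666 = 4.562px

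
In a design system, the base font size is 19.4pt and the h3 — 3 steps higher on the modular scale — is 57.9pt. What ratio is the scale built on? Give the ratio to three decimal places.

1.440

r³ = 57.9 / 19.4, so r = (57.9/19.4)^(1/3).
r = 2.9845^(1/3) ≈ 1.4398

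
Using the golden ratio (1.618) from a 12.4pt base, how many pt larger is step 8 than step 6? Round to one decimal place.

360.0pt

Step 6: 12.4 × 1.618⁶ = 222.481pt
Step 8: 12.4 × 1.618⁸ = 582.438pt
Difference: 582.438 − 222.481 = 359.957pt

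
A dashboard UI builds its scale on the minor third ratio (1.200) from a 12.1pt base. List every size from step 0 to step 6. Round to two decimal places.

12.10pt, 14.52pt, 17.42pt, 20.91pt, 25.09pt, 30.11pt, 36.13pt

Step 0: 12.1pt
Step 1: 12.1 × 1.200 = 14.52
Step 2: 12.1 × 1.200² = 17.42
Step 3: 12.1 × 1.200³ = 20.91
Step 4: 12.1 × 1.200⁴ = 25.09
Step 5: 12.1 × 1.200⁵ = 30.11
Step 6: 12.1 × 1.200⁶ = 36.13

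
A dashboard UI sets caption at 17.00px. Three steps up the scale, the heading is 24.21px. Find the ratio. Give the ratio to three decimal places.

1.125

The ratio satisfies 17.00 × r³ = 24.21, so r = (24.21 / 17.00)^(1/3).
r = 1.4241^(1/3) ≈ 1.1251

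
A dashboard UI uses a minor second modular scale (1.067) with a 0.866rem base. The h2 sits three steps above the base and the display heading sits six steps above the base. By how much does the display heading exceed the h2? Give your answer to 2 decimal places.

0.23rem

Step 3: 0.866 × 1.067³ = 1.0520rem
Step 6: 0.866 × 1.067⁶ = 1.2779rem
Difference: 1.2779 − 1.0520 = 0.2259rem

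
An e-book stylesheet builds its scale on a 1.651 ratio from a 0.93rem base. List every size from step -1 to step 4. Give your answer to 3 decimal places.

Step -1: 0.93 ÷ 1.651 = 0.563
Step 0: 0.93rem
Step 1: 0.93 × 1.651 = 1.535
Step 2: 0.93 × 1.651² = 2.535
Step 3: 0.93 × 1.651³ = 4.185
Step 4: 0.93 × 1.651⁴ = 6.910

0.563rem, 0.930rem, 1.535rem, 2.535rem, 4.185rem, 6.910rem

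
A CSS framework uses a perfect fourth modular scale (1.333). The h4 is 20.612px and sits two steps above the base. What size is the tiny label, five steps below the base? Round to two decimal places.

The gap is -5 − (2) = -7 steps, so the factor is 1.333^-7.
20.612 ÷ 1.333⁷ = 20.612 ÷ 7.47844 ≈ 2.756

2.76px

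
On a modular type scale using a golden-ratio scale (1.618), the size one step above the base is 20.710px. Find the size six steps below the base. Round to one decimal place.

Moving from step +1 to step -6 is 7 steps down, so divide by r⁷.
20.710 ÷ 1.618⁷ = 20.710 ÷ 29.03017 ≈ 0.713

0.7px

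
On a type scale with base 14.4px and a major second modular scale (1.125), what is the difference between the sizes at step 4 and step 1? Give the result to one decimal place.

6.9px

Step 1: 14.4 × 1.125 = 16.200px
Step 4: 14.4 × 1.125⁴ = 23.066px
Difference: 23.066 − 16.200 = 6.866px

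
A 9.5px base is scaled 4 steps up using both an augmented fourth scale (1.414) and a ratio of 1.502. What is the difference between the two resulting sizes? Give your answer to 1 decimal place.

Augmented fourth: 9.5 × 1.414⁴ = 37.977px
At 1.502: 9.5 × 1.502⁴ = 48.351px
Difference: 48.351 − 37.977 = 10.374px

10.4px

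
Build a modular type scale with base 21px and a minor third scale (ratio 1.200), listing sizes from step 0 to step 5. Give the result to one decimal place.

21.0px, 25.2px, 30.2px, 36.3px, 43.5px, 52.3px

Step 0: 21px
Step 1: 21.0 × 1.200 = 25.2
Step 2: 21.0 × 1.200² = 30.2
Step 3: 21.0 × 1.200³ = 36.3
Step 4: 21.0 × 1.200⁴ = 43.5
Step 5: 21.0 × 1.200⁵ = 52.3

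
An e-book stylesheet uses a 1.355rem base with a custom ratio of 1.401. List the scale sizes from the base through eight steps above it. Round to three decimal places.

1.355rem, 1.898rem, 2.660rem, 3.726rem, 5.220rem, 7.314rem, 10.246rem, 14.355rem, 20.111rem

Step 0: 1.355rem
Step 1: 1.355 × 1.401 = 1.898
Step 2: 1.355 × 1.401² = 2.660
Step 3: 1.355 × 1.401³ = 3.726
Step 4: 1.355 × 1.401⁴ = 5.220
Step 5: 1.355 × 1.401⁵ = 7.314
Step 6: 1.355 × 1.401⁶ = 10.246
Step 7: 1.355 × 1.401⁷ = 14.355
Step 8: 1.355 × 1.401⁸ = 20.111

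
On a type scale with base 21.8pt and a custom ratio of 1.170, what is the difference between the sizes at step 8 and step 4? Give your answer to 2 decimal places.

Step 4: 21.8 × 1.170⁴ = 40.8507pt
Step 8: 21.8 × 1.170⁸ = 76.5497pt
Difference: 76.5497 − 40.8507 = 35.6990pt

35.70pt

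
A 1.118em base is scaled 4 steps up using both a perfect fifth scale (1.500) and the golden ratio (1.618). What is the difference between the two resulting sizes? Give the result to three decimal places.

2.002em

Perfect fifth: 1.118 × 1.500⁴ = 5.65988em
Golden ratio: 1.118 × 1.618⁴ = 7.66224em
Difference: 7.66224 − 5.65988 = 2.00236em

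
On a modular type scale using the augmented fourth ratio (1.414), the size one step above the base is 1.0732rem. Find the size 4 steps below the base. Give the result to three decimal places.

The gap is -4 − (1) = -5 steps, so the factor is 1.414^-5.
1.0732 ÷ 1.414⁵ = 1.0732 ÷ 5.65258 ≈ 0.190

0.190rem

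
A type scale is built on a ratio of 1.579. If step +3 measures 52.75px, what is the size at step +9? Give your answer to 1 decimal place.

817.6px

Moving from step +3 to step +9 is 6 steps up, so multiply by r⁶.
52.75 × 1.579⁶ = 52.75 × 15.49861 ≈ 817.552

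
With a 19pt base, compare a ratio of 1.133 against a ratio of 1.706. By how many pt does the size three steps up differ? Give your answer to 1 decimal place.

66.7pt

At 1.133: 19.0 × 1.133³ = 27.634pt
At 1.706: 19.0 × 1.706³ = 94.339pt
Difference: 94.339 − 27.634 = 66.705pt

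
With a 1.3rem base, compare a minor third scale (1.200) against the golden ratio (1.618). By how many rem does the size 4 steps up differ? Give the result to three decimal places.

6.214rem

Minor third: 1.3 × 1.200⁴ = 2.69568rem
Golden ratio: 1.3 × 1.618⁴ = 8.90958rem
Difference: 8.90958 − 2.69568 = 6.21390rem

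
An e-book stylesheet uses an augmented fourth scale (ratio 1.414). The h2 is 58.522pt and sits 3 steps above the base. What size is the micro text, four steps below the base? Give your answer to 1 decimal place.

Moving from step +3 to step -4 is 7 steps down, so divide by r⁷.
58.522 ÷ 1.414⁷ = 58.522 ÷ 11.30175 ≈ 5.178

5.2pt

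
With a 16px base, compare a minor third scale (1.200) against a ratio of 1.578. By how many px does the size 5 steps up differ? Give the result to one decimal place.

116.7px

Minor third: 16.0 × 1.200⁵ = 39.813px
At 1.578: 16.0 × 1.578⁵ = 156.551px
Difference: 156.551 − 39.813 = 116.738px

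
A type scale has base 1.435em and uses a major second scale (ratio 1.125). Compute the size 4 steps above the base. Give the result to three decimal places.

2.299em

A modular type scale is a geometric sequence: sizeₙ = base × rⁿ.
1.435 × 1.125⁴ = 1.435 × 1.60181 ≈ 2.299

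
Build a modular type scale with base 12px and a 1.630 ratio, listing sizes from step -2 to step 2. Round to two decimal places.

4.52px, 7.36px, 12.00px, 19.56px, 31.88px

Step -2: 12.0 ÷ 1.630² = 4.52
Step -1: 12.0 ÷ 1.630 = 7.36
Step 0: 12px
Step 1: 12.0 × 1.630 = 19.56
Step 2: 12.0 × 1.630² = 31.88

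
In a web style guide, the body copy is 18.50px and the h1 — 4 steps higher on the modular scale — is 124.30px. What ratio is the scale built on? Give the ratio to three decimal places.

The ratio satisfies 18.50 × r⁴ = 124.30, so r = (124.30 / 18.50)^(1/4).
r = 6.7189^(1/4) ≈ 1.6100

1.610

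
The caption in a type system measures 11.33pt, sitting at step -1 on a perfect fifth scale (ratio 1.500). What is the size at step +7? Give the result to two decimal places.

290.38pt

11.33 × 1.500⁸ = 11.33 × 25.62891 ≈ 290.376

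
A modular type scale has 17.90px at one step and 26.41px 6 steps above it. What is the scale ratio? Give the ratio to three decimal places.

r⁶ = 26.41 / 17.90, so r = (26.41/17.90)^(1/6).
r = 1.4754^(1/6) ≈ 1.0670

1.067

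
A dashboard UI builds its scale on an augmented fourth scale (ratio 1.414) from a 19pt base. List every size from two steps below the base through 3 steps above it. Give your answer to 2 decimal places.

9.50pt, 13.44pt, 19.00pt, 26.87pt, 37.99pt, 53.72pt

Step -2: 19.0 ÷ 1.414² = 9.50
Step -1: 19.0 ÷ 1.414 = 13.44
Step 0: 19pt
Step 1: 19.0 × 1.414 = 26.87
Step 2: 19.0 × 1.414² = 37.99
Step 3: 19.0 × 1.414³ = 53.72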